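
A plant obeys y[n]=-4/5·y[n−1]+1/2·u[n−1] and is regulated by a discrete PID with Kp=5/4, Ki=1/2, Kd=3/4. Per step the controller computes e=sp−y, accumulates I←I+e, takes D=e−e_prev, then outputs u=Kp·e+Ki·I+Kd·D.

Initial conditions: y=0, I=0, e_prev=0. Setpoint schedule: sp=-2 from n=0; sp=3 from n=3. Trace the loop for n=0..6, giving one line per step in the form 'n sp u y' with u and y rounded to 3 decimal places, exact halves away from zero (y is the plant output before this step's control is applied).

0 -2 -5.000 0.000
1 -2 1.750 -2.500
2 -2 -13.313 2.875
3 3 30.359 -8.956
4 3 -54.538 22.345
5 3 127.989 -45.145
6 3 -261.694 100.110

(exact arithmetic carried between steps; '≈' marks a value shown rounded to 6 d.p. or computed from one; I and e_prev carry over from the previous line; the table rounds u and y to 3 d.p., halves away from zero)
n=0: y=0, sp=-2, e=sp−y=-2; I=-2, D=e−e_prev=-2; u=5/4·(-2)+1/2·(-2)+3/4·(-2)=-5; next y=-4/5·0+1/2·(-5)=-2.5
n=1: y=-2.5, sp=-2, e=sp−y=0.5; I=-1.5, D=e−e_prev=2.5; u=5/4·0.5+1/2·(-1.5)+3/4·2.5=1.75; next y=-4/5·(-2.5)+1/2·1.75=2.875
n=2: y=2.875, sp=-2, e=sp−y=-4.875; I=-6.375, D=e−e_prev=-5.375; u=5/4·(-4.875)+1/2·(-6.375)+3/4·(-5.375)=-13.3125; next y=-4/5·2.875+1/2·(-13.3125)=-8.95625
n=3: y=-8.95625, sp=3, e=sp−y=11.95625; I=5.58125, D=e−e_prev=16.83125; u=5/4·11.95625+1/2·5.58125+3/4·16.83125=30.359375; next y=-4/5·(-8.95625)+1/2·30.359375≈22.344688
n=4: y≈22.344688, sp=3, e=sp−y≈-19.344688; I≈-13.763438, D=e−e_prev≈-31.300938; u=5/4·(-19.344688)+1/2·(-13.763438)+3/4·(-31.300938)≈-54.538281; next y=-4/5·22.344688+1/2·(-54.538281)≈-45.144891
n=5: y≈-45.144891, sp=3, e=sp−y≈48.144891; I≈34.381453, D=e−e_prev≈67.489578; u=5/4·48.144891+1/2·34.381453+3/4·67.489578≈127.989023; next y=-4/5·(-45.144891)+1/2·127.989023≈100.110424
n=6: y≈100.110424, sp=3, e=sp−y≈-97.110424; I≈-62.728971, D=e−e_prev≈-145.255315; u=5/4·(-97.110424)+1/2·(-62.728971)+3/4·(-145.255315)≈-261.694002; next y=-4/5·100.110424+1/2·(-261.694002)≈-210.935340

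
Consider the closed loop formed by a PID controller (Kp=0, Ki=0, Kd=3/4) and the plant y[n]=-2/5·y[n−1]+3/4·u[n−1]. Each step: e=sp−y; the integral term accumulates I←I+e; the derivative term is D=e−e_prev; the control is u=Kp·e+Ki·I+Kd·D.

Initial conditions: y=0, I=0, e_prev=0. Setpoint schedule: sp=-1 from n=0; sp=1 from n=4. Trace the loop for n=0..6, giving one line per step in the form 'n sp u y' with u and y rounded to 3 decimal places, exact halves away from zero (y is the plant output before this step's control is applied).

0 -1 -0.750 0.000
1 -1 0.422 -0.563
2 -1 -0.828 0.541
3 -1 1.034 -0.838
4 1 0.039 1.111
5 1 1.144 -0.415
6 1 -1.080 1.024

(exact arithmetic carried between steps; '≈' marks a value shown rounded to 6 d.p. or computed from one; I and e_prev carry over from the previous line; the table rounds u and y to 3 d.p., halves away from zero)
n=0: y=0, sp=-1, e=sp−y=-1; I=-1, D=e−e_prev=-1; u=0·(-1)+0·(-1)+3/4·(-1)=-0.75; next y=-2/5·0+3/4·(-0.75)=-0.5625
n=1: y=-0.5625, sp=-1, e=sp−y=-0.4375; I=-1.4375, D=e−e_prev=0.5625; u=0·(-0.4375)+0·(-1.4375)+3/4·0.5625=0.421875; next y=-2/5·(-0.5625)+3/4·0.421875≈0.541406
n=2: y≈0.541406, sp=-1, e=sp−y≈-1.541406; I≈-2.978906, D=e−e_prev≈-1.103906; u=0·(-1.541406)+0·(-2.978906)+3/4·(-1.103906)≈-0.827930; next y=-2/5·0.541406+3/4·(-0.827930)≈-0.837510
n=3: y≈-0.837510, sp=-1, e=sp−y≈-0.162490; I≈-3.141396, D=e−e_prev≈1.378916; u=0·(-0.162490)+0·(-3.141396)+3/4·1.378916≈1.034187; next y=-2/5·(-0.837510)+3/4·1.034187≈1.110644
n=4: y≈1.110644, sp=1, e=sp−y≈-0.110644; I≈-3.252041, D=e−e_prev≈0.051846; u=0·(-0.110644)+0·(-3.252041)+3/4·0.051846≈0.038885; next y=-2/5·1.110644+3/4·0.038885≈-0.415094
n=5: y≈-0.415094, sp=1, e=sp−y≈1.415094; I≈-1.836946, D=e−e_prev≈1.525738; u=0·1.415094+0·(-1.836946)+3/4·1.525738≈1.144304; next y=-2/5·(-0.415094)+3/4·1.144304≈1.024266
n=6: y≈1.024266, sp=1, e=sp−y≈-0.024266; I≈-1.861212, D=e−e_prev≈-1.439360; u=0·(-0.024266)+0·(-1.861212)+3/4·(-1.439360)≈-1.079520; next y=-2/5·1.024266+3/4·(-1.079520)≈-1.219346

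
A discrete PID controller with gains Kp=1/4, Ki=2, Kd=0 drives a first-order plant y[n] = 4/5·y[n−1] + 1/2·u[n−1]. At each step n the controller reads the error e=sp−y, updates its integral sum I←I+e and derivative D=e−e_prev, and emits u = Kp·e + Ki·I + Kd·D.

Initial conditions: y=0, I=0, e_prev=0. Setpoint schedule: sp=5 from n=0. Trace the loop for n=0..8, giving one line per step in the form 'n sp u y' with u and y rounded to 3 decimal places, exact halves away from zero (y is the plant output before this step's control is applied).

(exact arithmetic carried between steps; '≈' marks a value shown rounded to 6 d.p. or computed from one; I and e_prev carry over from the previous line; the table rounds u and y to 3 d.p., halves away from zero)
n=0: y=0, sp=5, e=sp−y=5; I=5, D=e−e_prev=5; u=1/4·5+2·5+0·5=11.25; next y=4/5·0+1/2·11.25=5.625
n=1: y=5.625, sp=5, e=sp−y=-0.625; I=4.375, D=e−e_prev=-5.625; u=1/4·(-0.625)+2·4.375+0·(-5.625)=8.59375; next y=4/5·5.625+1/2·8.59375=8.796875
n=2: y=8.796875, sp=5, e=sp−y=-3.796875; I=0.578125, D=e−e_prev=-3.171875; u=1/4·(-3.796875)+2·0.578125+0·(-3.171875)≈0.207031; next y=4/5·8.796875+1/2·0.207031≈7.141016
n=3: y≈7.141016, sp=5, e=sp−y≈-2.141016; I≈-1.562891, D=e−e_prev≈1.655859; u=1/4·(-2.141016)+2·(-1.562891)+0·1.655859≈-3.661035; next y=4/5·7.141016+1/2·(-3.661035)≈3.882295
n=4: y≈3.882295, sp=5, e=sp−y≈1.117705; I≈-0.445186, D=e−e_prev≈3.258721; u=1/4·1.117705+2·(-0.445186)+0·3.258721≈-0.610945; next y=4/5·3.882295+1/2·(-0.610945)≈2.800364
n=5: y≈2.800364, sp=5, e=sp−y≈2.199636; I≈1.754451, D=e−e_prev≈1.081931; u=1/4·2.199636+2·1.754451+0·1.081931≈4.058811; next y=4/5·2.800364+1/2·4.058811≈4.269696
n=6: y≈4.269696, sp=5, e=sp−y≈0.730304; I≈2.484755, D=e−e_prev≈-1.469333; u=1/4·0.730304+2·2.484755+0·(-1.469333)≈5.152085; next y=4/5·4.269696+1/2·5.152085≈5.991800
n=7: y≈5.991800, sp=5, e=sp−y≈-0.991800; I≈1.492955, D=e−e_prev≈-1.722103; u=1/4·(-0.991800)+2·1.492955+0·(-1.722103)≈2.737960; next y=4/5·5.991800+1/2·2.737960≈6.162420
n=8: y≈6.162420, sp=5, e=sp−y≈-1.162420; I≈0.330535, D=e−e_prev≈-0.170620; u=1/4·(-1.162420)+2·0.330535+0·(-0.170620)≈0.370466; next y=4/5·6.162420+1/2·0.370466≈5.115169

0 5 11.250 0.000
1 5 8.594 5.625
2 5 0.207 8.797
3 5 -3.661 7.141
4 5 -0.611 3.882
5 5 4.059 2.800
6 5 5.152 4.270
7 5 2.738 5.992
8 5 0.370 6.162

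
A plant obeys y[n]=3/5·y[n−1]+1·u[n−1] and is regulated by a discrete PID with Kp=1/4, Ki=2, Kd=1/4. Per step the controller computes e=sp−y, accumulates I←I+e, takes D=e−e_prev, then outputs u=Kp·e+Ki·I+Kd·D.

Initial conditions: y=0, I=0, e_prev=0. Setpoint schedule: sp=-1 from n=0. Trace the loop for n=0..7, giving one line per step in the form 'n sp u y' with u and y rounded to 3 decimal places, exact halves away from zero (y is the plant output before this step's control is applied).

0 -1 -2.500 0.000
1 -1 2.000 -2.500
2 -1 -3.125 0.500
3 -1 2.938 -2.825
4 -1 -4.413 1.243
5 -1 4.393 -3.667
6 -1 -6.150 2.193
7 -1 6.497 -4.834

(exact arithmetic carried between steps; '≈' marks a value shown rounded to 6 d.p. or computed from one; I and e_prev carry over from the previous line; the table rounds u and y to 3 d.p., halves away from zero)
n=0: y=0, sp=-1, e=sp−y=-1; I=-1, D=e−e_prev=-1; u=1/4·(-1)+2·(-1)+1/4·(-1)=-2.5; next y=3/5·0+1·(-2.5)=-2.5
n=1: y=-2.5, sp=-1, e=sp−y=1.5; I=0.5, D=e−e_prev=2.5; u=1/4·1.5+2·0.5+1/4·2.5=2; next y=3/5·(-2.5)+1·2=0.5
n=2: y=0.5, sp=-1, e=sp−y=-1.5; I=-1, D=e−e_prev=-3; u=1/4·(-1.5)+2·(-1)+1/4·(-3)=-3.125; next y=3/5·0.5+1·(-3.125)=-2.825
n=3: y=-2.825, sp=-1, e=sp−y=1.825; I=0.825, D=e−e_prev=3.325; u=1/4·1.825+2·0.825+1/4·3.325=2.9375; next y=3/5·(-2.825)+1·2.9375=1.2425
n=4: y=1.2425, sp=-1, e=sp−y=-2.2425; I=-1.4175, D=e−e_prev=-4.0675; u=1/4·(-2.2425)+2·(-1.4175)+1/4·(-4.0675)=-4.4125; next y=3/5·1.2425+1·(-4.4125)=-3.667
n=5: y=-3.667, sp=-1, e=sp−y=2.667; I=1.2495, D=e−e_prev=4.9095; u=1/4·2.667+2·1.2495+1/4·4.9095=4.393125; next y=3/5·(-3.667)+1·4.393125=2.192925
n=6: y=2.192925, sp=-1, e=sp−y=-3.192925; I=-1.943425, D=e−e_prev=-5.859925; u=1/4·(-3.192925)+2·(-1.943425)+1/4·(-5.859925)≈-6.150063; next y=3/5·2.192925+1·(-6.150063)≈-4.834308
n=7: y≈-4.834308, sp=-1, e=sp−y≈3.834308; I≈1.890883, D=e−e_prev≈7.027233; u=1/4·3.834308+2·1.890883+1/4·7.027233≈6.49715; next y=3/5·(-4.834308)+1·6.49715≈3.596566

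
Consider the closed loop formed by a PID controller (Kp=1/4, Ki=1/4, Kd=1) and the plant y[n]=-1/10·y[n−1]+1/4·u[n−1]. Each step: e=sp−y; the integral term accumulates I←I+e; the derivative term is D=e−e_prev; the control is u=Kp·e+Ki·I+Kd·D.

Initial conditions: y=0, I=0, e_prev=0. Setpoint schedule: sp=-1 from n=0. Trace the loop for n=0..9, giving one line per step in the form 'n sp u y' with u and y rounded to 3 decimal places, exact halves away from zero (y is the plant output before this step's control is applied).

0 -1 -1.500 0.000
1 -1 -0.188 -0.375
2 -1 -1.267 -0.009
3 -1 -0.689 -0.316
4 -1 -1.430 -0.141
5 -1 -1.166 -0.343
6 -1 -1.662 -0.257
7 -1 -1.562 -0.390
8 -1 -1.905 -0.352
9 -1 -1.894 -0.441

(exact arithmetic carried between steps; '≈' marks a value shown rounded to 6 d.p. or computed from one; I and e_prev carry over from the previous line; the table rounds u and y to 3 d.p., halves away from zero)
n=0: y=0, sp=-1, e=sp−y=-1; I=-1, D=e−e_prev=-1; u=1/4·(-1)+1/4·(-1)+1·(-1)=-1.5; next y=-1/10·0+1/4·(-1.5)=-0.375
n=1: y=-0.375, sp=-1, e=sp−y=-0.625; I=-1.625, D=e−e_prev=0.375; u=1/4·(-0.625)+1/4·(-1.625)+1·0.375=-0.1875; next y=-1/10·(-0.375)+1/4·(-0.1875)=-0.009375
n=2: y=-0.009375, sp=-1, e=sp−y=-0.990625; I=-2.615625, D=e−e_prev=-0.365625; u=1/4·(-0.990625)+1/4·(-2.615625)+1·(-0.365625)≈-1.267188; next y=-1/10·(-0.009375)+1/4·(-1.267188)≈-0.315859
n=3: y≈-0.315859, sp=-1, e=sp−y≈-0.684141; I≈-3.299766, D=e−e_prev≈0.306484; u=1/4·(-0.684141)+1/4·(-3.299766)+1·0.306484≈-0.689492; next y=-1/10·(-0.315859)+1/4·(-0.689492)≈-0.140787
n=4: y≈-0.140787, sp=-1, e=sp−y≈-0.859213; I≈-4.158979, D=e−e_prev≈-0.175072; u=1/4·(-0.859213)+1/4·(-4.158979)+1·(-0.175072)≈-1.429620; next y=-1/10·(-0.140787)+1/4·(-1.429620)≈-0.343326
n=5: y≈-0.343326, sp=-1, e=sp−y≈-0.656674; I≈-4.815652, D=e−e_prev≈0.202539; u=1/4·(-0.656674)+1/4·(-4.815652)+1·0.202539≈-1.165542; next y=-1/10·(-0.343326)+1/4·(-1.165542)≈-0.257053
n=6: y≈-0.257053, sp=-1, e=sp−y≈-0.742947; I≈-5.558599, D=e−e_prev≈-0.086273; u=1/4·(-0.742947)+1/4·(-5.558599)+1·(-0.086273)≈-1.661660; next y=-1/10·(-0.257053)+1/4·(-1.661660)≈-0.389710
n=7: y≈-0.389710, sp=-1, e=sp−y≈-0.610290; I≈-6.168890, D=e−e_prev≈0.132657; u=1/4·(-0.610290)+1/4·(-6.168890)+1·0.132657≈-1.562138; next y=-1/10·(-0.389710)+1/4·(-1.562138)≈-0.351564
n=8: y≈-0.351564, sp=-1, e=sp−y≈-0.648436; I≈-6.817326, D=e−e_prev≈-0.038146; u=1/4·(-0.648436)+1/4·(-6.817326)+1·(-0.038146)≈-1.904587; next y=-1/10·(-0.351564)+1/4·(-1.904587)≈-0.440990
n=9: y≈-0.440990, sp=-1, e=sp−y≈-0.559010; I≈-7.376336, D=e−e_prev≈0.089427; u=1/4·(-0.559010)+1/4·(-7.376336)+1·0.089427≈-1.894410; next y=-1/10·(-0.440990)+1/4·(-1.894410)≈-0.429503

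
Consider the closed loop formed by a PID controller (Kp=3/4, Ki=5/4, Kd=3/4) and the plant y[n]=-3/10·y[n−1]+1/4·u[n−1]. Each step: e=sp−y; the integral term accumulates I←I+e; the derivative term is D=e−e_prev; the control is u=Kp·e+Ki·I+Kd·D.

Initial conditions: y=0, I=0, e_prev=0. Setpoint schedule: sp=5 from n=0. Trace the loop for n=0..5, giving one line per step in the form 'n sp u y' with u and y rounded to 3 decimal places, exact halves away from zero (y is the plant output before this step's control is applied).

0 5 13.750 0.000
1 5 6.797 3.438
2 5 18.944 0.668
3 5 11.646 4.536
4 5 23.336 1.551
5 5 14.909 5.369

(exact arithmetic carried between steps; '≈' marks a value shown rounded to 6 d.p. or computed from one; I and e_prev carry over from the previous line; the table rounds u and y to 3 d.p., halves away from zero)
n=0: y=0, sp=5, e=sp−y=5; I=5, D=e−e_prev=5; u=3/4·5+5/4·5+3/4·5=13.75; next y=-3/10·0+1/4·13.75=3.4375
n=1: y=3.4375, sp=5, e=sp−y=1.5625; I=6.5625, D=e−e_prev=-3.4375; u=3/4·1.5625+5/4·6.5625+3/4·(-3.4375)=6.796875; next y=-3/10·3.4375+1/4·6.796875≈0.667969
n=2: y≈0.667969, sp=5, e=sp−y≈4.332031; I≈10.894531, D=e−e_prev≈2.769531; u=3/4·4.332031+5/4·10.894531+3/4·2.769531≈18.944336; next y=-3/10·0.667969+1/4·18.944336≈4.535693
n=3: y≈4.535693, sp=5, e=sp−y≈0.464307; I≈11.358838, D=e−e_prev≈-3.867725; u=3/4·0.464307+5/4·11.358838+3/4·(-3.867725)≈11.645984; next y=-3/10·4.535693+1/4·11.645984≈1.550788
n=4: y≈1.550788, sp=5, e=sp−y≈3.449212; I≈14.808050, D=e−e_prev≈2.984905; u=3/4·3.449212+5/4·14.808050+3/4·2.984905≈23.335650; next y=-3/10·1.550788+1/4·23.335650≈5.368676
n=5: y≈5.368676, sp=5, e=sp−y≈-0.368676; I≈14.439374, D=e−e_prev≈-3.817888; u=3/4·(-0.368676)+5/4·14.439374+3/4·(-3.817888)≈14.909294; next y=-3/10·5.368676+1/4·14.909294≈2.116721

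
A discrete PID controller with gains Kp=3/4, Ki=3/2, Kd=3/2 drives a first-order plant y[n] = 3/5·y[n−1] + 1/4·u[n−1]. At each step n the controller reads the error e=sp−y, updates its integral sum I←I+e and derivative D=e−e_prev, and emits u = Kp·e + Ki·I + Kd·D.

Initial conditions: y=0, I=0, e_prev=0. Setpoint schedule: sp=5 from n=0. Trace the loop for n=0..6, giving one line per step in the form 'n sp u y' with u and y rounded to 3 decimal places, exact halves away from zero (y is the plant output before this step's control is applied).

(exact arithmetic carried between steps; '≈' marks a value shown rounded to 6 d.p. or computed from one; I and e_prev carry over from the previous line; the table rounds u and y to 3 d.p., halves away from zero)
n=0: y=0, sp=5, e=sp−y=5; I=5, D=e−e_prev=5; u=3/4·5+3/2·5+3/2·5=18.75; next y=3/5·0+1/4·18.75=4.6875
n=1: y=4.6875, sp=5, e=sp−y=0.3125; I=5.3125, D=e−e_prev=-4.6875; u=3/4·0.3125+3/2·5.3125+3/2·(-4.6875)=1.171875; next y=3/5·4.6875+1/4·1.171875≈3.105469
n=2: y≈3.105469, sp=5, e=sp−y≈1.894531; I≈7.207031, D=e−e_prev≈1.582031; u=3/4·1.894531+3/2·7.207031+3/2·1.582031≈14.604492; next y=3/5·3.105469+1/4·14.604492≈5.514404
n=3: y≈5.514404, sp=5, e=sp−y≈-0.514404; I≈6.692627, D=e−e_prev≈-2.408936; u=3/4·(-0.514404)+3/2·6.692627+3/2·(-2.408936)≈6.039734; next y=3/5·5.514404+1/4·6.039734≈4.818576
n=4: y≈4.818576, sp=5, e=sp−y≈0.181424; I≈6.874051, D=e−e_prev≈0.695828; u=3/4·0.181424+3/2·6.874051+3/2·0.695828≈11.490887; next y=3/5·4.818576+1/4·11.490887≈5.763867
n=5: y≈5.763867, sp=5, e=sp−y≈-0.763867; I≈6.110184, D=e−e_prev≈-0.945291; u=3/4·(-0.763867)+3/2·6.110184+3/2·(-0.945291)≈7.174438; next y=3/5·5.763867+1/4·7.174438≈5.251930
n=6: y≈5.251930, sp=5, e=sp−y≈-0.251930; I≈5.858254, D=e−e_prev≈0.511937; u=3/4·(-0.251930)+3/2·5.858254+3/2·0.511937≈9.366339; next y=3/5·5.251930+1/4·9.366339≈5.492743

0 5 18.750 0.000
1 5 1.172 4.688
2 5 14.604 3.105
3 5 6.040 5.514
4 5 11.491 4.819
5 5 7.174 5.764
6 5 9.366 5.252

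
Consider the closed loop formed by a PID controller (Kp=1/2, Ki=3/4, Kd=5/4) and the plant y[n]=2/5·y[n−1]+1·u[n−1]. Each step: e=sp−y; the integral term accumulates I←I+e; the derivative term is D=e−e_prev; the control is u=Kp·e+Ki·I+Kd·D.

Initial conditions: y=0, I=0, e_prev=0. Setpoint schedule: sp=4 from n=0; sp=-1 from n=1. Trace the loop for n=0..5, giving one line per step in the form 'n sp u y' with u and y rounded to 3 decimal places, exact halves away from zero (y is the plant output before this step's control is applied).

(exact arithmetic carried between steps; '≈' marks a value shown rounded to 6 d.p. or computed from one; I and e_prev carry over from the previous line; the table rounds u and y to 3 d.p., halves away from zero)
n=0: y=0, sp=4, e=sp−y=4; I=4, D=e−e_prev=4; u=1/2·4+3/4·4+5/4·4=10; next y=2/5·0+1·10=10
n=1: y=10, sp=-1, e=sp−y=-11; I=-7, D=e−e_prev=-15; u=1/2·(-11)+3/4·(-7)+5/4·(-15)=-29.5; next y=2/5·10+1·(-29.5)=-25.5
n=2: y=-25.5, sp=-1, e=sp−y=24.5; I=17.5, D=e−e_prev=35.5; u=1/2·24.5+3/4·17.5+5/4·35.5=69.75; next y=2/5·(-25.5)+1·69.75=59.55
n=3: y=59.55, sp=-1, e=sp−y=-60.55; I=-43.05, D=e−e_prev=-85.05; u=1/2·(-60.55)+3/4·(-43.05)+5/4·(-85.05)=-168.875; next y=2/5·59.55+1·(-168.875)=-145.055
n=4: y=-145.055, sp=-1, e=sp−y=144.055; I=101.005, D=e−e_prev=204.605; u=1/2·144.055+3/4·101.005+5/4·204.605=403.5375; next y=2/5·(-145.055)+1·403.5375=345.5155
n=5: y=345.5155, sp=-1, e=sp−y=-346.5155; I=-245.5105, D=e−e_prev=-490.5705; u=1/2·(-346.5155)+3/4·(-245.5105)+5/4·(-490.5705)=-970.60375; next y=2/5·345.5155+1·(-970.60375)=-832.39755

0 4 10.000 0.000
1 -1 -29.500 10.000
2 -1 69.750 -25.500
3 -1 -168.875 59.550
4 -1 403.538 -145.055
5 -1 -970.604 345.516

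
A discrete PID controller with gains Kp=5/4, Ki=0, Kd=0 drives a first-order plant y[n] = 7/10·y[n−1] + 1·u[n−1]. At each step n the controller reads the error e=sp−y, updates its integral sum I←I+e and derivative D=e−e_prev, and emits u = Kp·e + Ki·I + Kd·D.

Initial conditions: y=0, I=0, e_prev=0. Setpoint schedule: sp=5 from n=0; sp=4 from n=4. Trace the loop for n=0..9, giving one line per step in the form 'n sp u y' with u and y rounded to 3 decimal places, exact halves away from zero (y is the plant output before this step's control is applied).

(exact arithmetic carried between steps; '≈' marks a value shown rounded to 6 d.p. or computed from one; I and e_prev carry over from the previous line; the table rounds u and y to 3 d.p., halves away from zero)
n=0: y=0, sp=5, e=sp−y=5; I=5, D=e−e_prev=5; u=5/4·5+0·5+0·5=6.25; next y=7/10·0+1·6.25=6.25
n=1: y=6.25, sp=5, e=sp−y=-1.25; I=3.75, D=e−e_prev=-6.25; u=5/4·(-1.25)+0·3.75+0·(-6.25)=-1.5625; next y=7/10·6.25+1·(-1.5625)=2.8125
n=2: y=2.8125, sp=5, e=sp−y=2.1875; I=5.9375, D=e−e_prev=3.4375; u=5/4·2.1875+0·5.9375+0·3.4375=2.734375; next y=7/10·2.8125+1·2.734375=4.703125
n=3: y=4.703125, sp=5, e=sp−y=0.296875; I=6.234375, D=e−e_prev=-1.890625; u=5/4·0.296875+0·6.234375+0·(-1.890625)≈0.371094; next y=7/10·4.703125+1·0.371094≈3.663281
n=4: y≈3.663281, sp=4, e=sp−y≈0.336719; I≈6.571094, D=e−e_prev≈0.039844; u=5/4·0.336719+0·6.571094+0·0.039844≈0.420898; next y=7/10·3.663281+1·0.420898≈2.985195
n=5: y≈2.985195, sp=4, e=sp−y≈1.014805; I≈7.585898, D=e−e_prev≈0.678086; u=5/4·1.014805+0·7.585898+0·0.678086≈1.268506; next y=7/10·2.985195+1·1.268506≈3.358143
n=6: y≈3.358143, sp=4, e=sp−y≈0.641857; I≈8.227756, D=e−e_prev≈-0.372947; u=5/4·0.641857+0·8.227756+0·(-0.372947)≈0.802322; next y=7/10·3.358143+1·0.802322≈3.153022
n=7: y≈3.153022, sp=4, e=sp−y≈0.846978; I≈9.074734, D=e−e_prev≈0.205121; u=5/4·0.846978+0·9.074734+0·0.205121≈1.058723; next y=7/10·3.153022+1·1.058723≈3.265838
n=8: y≈3.265838, sp=4, e=sp−y≈0.734162; I≈9.808896, D=e−e_prev≈-0.112817; u=5/4·0.734162+0·9.808896+0·(-0.112817)≈0.917702; next y=7/10·3.265838+1·0.917702≈3.203789
n=9: y≈3.203789, sp=4, e=sp−y≈0.796211; I≈10.605107, D=e−e_prev≈0.062049; u=5/4·0.796211+0·10.605107+0·0.062049≈0.995264; next y=7/10·3.203789+1·0.995264≈3.237916

0 5 6.250 0.000
1 5 -1.563 6.250
2 5 2.734 2.813
3 5 0.371 4.703
4 4 0.421 3.663
5 4 1.269 2.985
6 4 0.802 3.358
7 4 1.059 3.153
8 4 0.918 3.266
9 4 0.995 3.204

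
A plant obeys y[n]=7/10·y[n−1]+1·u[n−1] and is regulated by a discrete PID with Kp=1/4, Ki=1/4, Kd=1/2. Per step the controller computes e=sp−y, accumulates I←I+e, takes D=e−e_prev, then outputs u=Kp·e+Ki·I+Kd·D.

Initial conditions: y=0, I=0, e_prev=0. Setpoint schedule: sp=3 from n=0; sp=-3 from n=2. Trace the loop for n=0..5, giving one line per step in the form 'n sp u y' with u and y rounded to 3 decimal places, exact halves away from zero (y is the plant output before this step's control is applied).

0 3 3.000 0.000
1 3 -0.750 3.000
2 -3 -3.600 1.350
3 -3 1.493 -2.655
4 -3 -2.885 -0.366
5 -3 0.376 -3.141

(exact arithmetic carried between steps; '≈' marks a value shown rounded to 6 d.p. or computed from one; I and e_prev carry over from the previous line; the table rounds u and y to 3 d.p., halves away from zero)
n=0: y=0, sp=3, e=sp−y=3; I=3, D=e−e_prev=3; u=1/4·3+1/4·3+1/2·3=3; next y=7/10·0+1·3=3
n=1: y=3, sp=3, e=sp−y=0; I=3, D=e−e_prev=-3; u=1/4·0+1/4·3+1/2·(-3)=-0.75; next y=7/10·3+1·(-0.75)=1.35
n=2: y=1.35, sp=-3, e=sp−y=-4.35; I=-1.35, D=e−e_prev=-4.35; u=1/4·(-4.35)+1/4·(-1.35)+1/2·(-4.35)=-3.6; next y=7/10·1.35+1·(-3.6)=-2.655
n=3: y=-2.655, sp=-3, e=sp−y=-0.345; I=-1.695, D=e−e_prev=4.005; u=1/4·(-0.345)+1/4·(-1.695)+1/2·4.005=1.4925; next y=7/10·(-2.655)+1·1.4925=-0.366
n=4: y=-0.366, sp=-3, e=sp−y=-2.634; I=-4.329, D=e−e_prev=-2.289; u=1/4·(-2.634)+1/4·(-4.329)+1/2·(-2.289)=-2.88525; next y=7/10·(-0.366)+1·(-2.88525)=-3.14145
n=5: y=-3.14145, sp=-3, e=sp−y=0.14145; I=-4.18755, D=e−e_prev=2.77545; u=1/4·0.14145+1/4·(-4.18755)+1/2·2.77545=0.3762; next y=7/10·(-3.14145)+1·0.3762=-1.822815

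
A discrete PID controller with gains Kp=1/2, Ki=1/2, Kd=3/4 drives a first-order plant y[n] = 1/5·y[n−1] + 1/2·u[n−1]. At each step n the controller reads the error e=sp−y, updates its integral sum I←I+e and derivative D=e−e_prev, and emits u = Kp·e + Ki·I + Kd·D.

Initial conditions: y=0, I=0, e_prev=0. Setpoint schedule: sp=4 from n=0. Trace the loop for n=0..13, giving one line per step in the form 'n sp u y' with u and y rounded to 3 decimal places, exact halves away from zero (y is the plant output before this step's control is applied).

0 4 7.000 0.000
1 4 -0.125 3.500
2 4 7.759 0.638
3 4 1.397 4.007
4 4 8.308 1.500
5 4 2.508 4.454
6 4 8.538 2.145
7 4 3.266 4.698
8 4 8.551 2.572
9 4 3.790 4.790
10 4 8.448 2.853
11 4 4.171 4.795
12 4 8.293 3.044
13 4 4.464 4.755

(exact arithmetic carried between steps; '≈' marks a value shown rounded to 6 d.p. or computed from one; I and e_prev carry over from the previous line; the table rounds u and y to 3 d.p., halves away from zero)
n=0: y=0, sp=4, e=sp−y=4; I=4, D=e−e_prev=4; u=1/2·4+1/2·4+3/4·4=7; next y=1/5·0+1/2·7=3.5
n=1: y=3.5, sp=4, e=sp−y=0.5; I=4.5, D=e−e_prev=-3.5; u=1/2·0.5+1/2·4.5+3/4·(-3.5)=-0.125; next y=1/5·3.5+1/2·(-0.125)=0.6375
n=2: y=0.6375, sp=4, e=sp−y=3.3625; I=7.8625, D=e−e_prev=2.8625; u=1/2·3.3625+1/2·7.8625+3/4·2.8625=7.759375; next y=1/5·0.6375+1/2·7.759375≈4.007188
n=3: y≈4.007188, sp=4, e=sp−y≈-0.007188; I≈7.855313, D=e−e_prev≈-3.369688; u=1/2·(-0.007188)+1/2·7.855313+3/4·(-3.369688)≈1.396797; next y=1/5·4.007188+1/2·1.396797≈1.499836
n=4: y≈1.499836, sp=4, e=sp−y≈2.500164; I≈10.355477, D=e−e_prev≈2.507352; u=1/2·2.500164+1/2·10.355477+3/4·2.507352≈8.308334; next y=1/5·1.499836+1/2·8.308334≈4.454134
n=5: y≈4.454134, sp=4, e=sp−y≈-0.454134; I≈9.901342, D=e−e_prev≈-2.954298; u=1/2·(-0.454134)+1/2·9.901342+3/4·(-2.954298)≈2.507880; next y=1/5·4.454134+1/2·2.507880≈2.144767
n=6: y≈2.144767, sp=4, e=sp−y≈1.855233; I≈11.756575, D=e−e_prev≈2.309367; u=1/2·1.855233+1/2·11.756575+3/4·2.309367≈8.537929; next y=1/5·2.144767+1/2·8.537929≈4.697918
n=7: y≈4.697918, sp=4, e=sp−y≈-0.697918; I≈11.058657, D=e−e_prev≈-2.553151; u=1/2·(-0.697918)+1/2·11.058657+3/4·(-2.553151)≈3.265506; next y=1/5·4.697918+1/2·3.265506≈2.572337
n=8: y≈2.572337, sp=4, e=sp−y≈1.427663; I≈12.486320, D=e−e_prev≈2.125581; u=1/2·1.427663+1/2·12.486320+3/4·2.125581≈8.551178; next y=1/5·2.572337+1/2·8.551178≈4.790056
n=9: y≈4.790056, sp=4, e=sp−y≈-0.790056; I≈11.696264, D=e−e_prev≈-2.217720; u=1/2·(-0.790056)+1/2·11.696264+3/4·(-2.217720)≈3.789814; next y=1/5·4.790056+1/2·3.789814≈2.852918
n=10: y≈2.852918, sp=4, e=sp−y≈1.147082; I≈12.843346, D=e−e_prev≈1.937138; u=1/2·1.147082+1/2·12.843346+3/4·1.937138≈8.448067; next y=1/5·2.852918+1/2·8.448067≈4.794617
n=11: y≈4.794617, sp=4, e=sp−y≈-0.794617; I≈12.048729, D=e−e_prev≈-1.941699; u=1/2·(-0.794617)+1/2·12.048729+3/4·(-1.941699)≈4.170781; next y=1/5·4.794617+1/2·4.170781≈3.044314
n=12: y≈3.044314, sp=4, e=sp−y≈0.955686; I≈13.004414, D=e−e_prev≈1.750303; u=1/2·0.955686+1/2·13.004414+3/4·1.750303≈8.292777; next y=1/5·3.044314+1/2·8.292777≈4.755252
n=13: y≈4.755252, sp=4, e=sp−y≈-0.755252; I≈12.249163, D=e−e_prev≈-1.710937; u=1/2·(-0.755252)+1/2·12.249163+3/4·(-1.710937)≈4.463753; next y=1/5·4.755252+1/2·4.463753≈3.182927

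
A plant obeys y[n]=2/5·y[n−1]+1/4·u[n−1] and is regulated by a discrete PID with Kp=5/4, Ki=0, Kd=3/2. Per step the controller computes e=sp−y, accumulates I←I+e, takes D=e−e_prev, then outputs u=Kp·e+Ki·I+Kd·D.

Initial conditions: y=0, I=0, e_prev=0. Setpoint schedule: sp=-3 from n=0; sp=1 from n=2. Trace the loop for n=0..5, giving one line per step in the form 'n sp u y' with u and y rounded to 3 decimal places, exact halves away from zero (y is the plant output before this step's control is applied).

0 -3 -8.250 0.000
1 -3 1.922 -2.063
2 1 5.104 -0.345
3 1 -2.397 1.138
4 1 3.353 -0.144
5 1 -1.113 0.781

(exact arithmetic carried between steps; '≈' marks a value shown rounded to 6 d.p. or computed from one; I and e_prev carry over from the previous line; the table rounds u and y to 3 d.p., halves away from zero)
n=0: y=0, sp=-3, e=sp−y=-3; I=-3, D=e−e_prev=-3; u=5/4·(-3)+0·(-3)+3/2·(-3)=-8.25; next y=2/5·0+1/4·(-8.25)=-2.0625
n=1: y=-2.0625, sp=-3, e=sp−y=-0.9375; I=-3.9375, D=e−e_prev=2.0625; u=5/4·(-0.9375)+0·(-3.9375)+3/2·2.0625=1.921875; next y=2/5·(-2.0625)+1/4·1.921875≈-0.344531
n=2: y≈-0.344531, sp=1, e=sp−y≈1.344531; I≈-2.592969, D=e−e_prev≈2.282031; u=5/4·1.344531+0·(-2.592969)+3/2·2.282031≈5.103711; next y=2/5·(-0.344531)+1/4·5.103711≈1.138115
n=3: y≈1.138115, sp=1, e=sp−y≈-0.138115; I≈-2.731084, D=e−e_prev≈-1.482646; u=5/4·(-0.138115)+0·(-2.731084)+3/2·(-1.482646)≈-2.396614; next y=2/5·1.138115+1/4·(-2.396614)≈-0.143907
n=4: y≈-0.143907, sp=1, e=sp−y≈1.143907; I≈-1.587177, D=e−e_prev≈1.282023; u=5/4·1.143907+0·(-1.587177)+3/2·1.282023≈3.352918; next y=2/5·(-0.143907)+1/4·3.352918≈0.780667
n=5: y≈0.780667, sp=1, e=sp−y≈0.219333; I≈-1.367843, D=e−e_prev≈-0.924574; u=5/4·0.219333+0·(-1.367843)+3/2·(-0.924574)≈-1.112694; next y=2/5·0.780667+1/4·(-1.112694)≈0.034093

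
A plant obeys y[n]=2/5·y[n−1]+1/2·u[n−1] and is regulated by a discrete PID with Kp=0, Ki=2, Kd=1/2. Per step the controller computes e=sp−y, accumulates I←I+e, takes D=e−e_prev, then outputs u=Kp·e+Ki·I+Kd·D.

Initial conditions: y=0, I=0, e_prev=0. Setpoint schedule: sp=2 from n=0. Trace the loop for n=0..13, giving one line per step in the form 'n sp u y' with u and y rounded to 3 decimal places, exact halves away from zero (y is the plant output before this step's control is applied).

(exact arithmetic carried between steps; '≈' marks a value shown rounded to 6 d.p. or computed from one; I and e_prev carry over from the previous line; the table rounds u and y to 3 d.p., halves away from zero)
n=0: y=0, sp=2, e=sp−y=2; I=2, D=e−e_prev=2; u=0·2+2·2+1/2·2=5; next y=2/5·0+1/2·5=2.5
n=1: y=2.5, sp=2, e=sp−y=-0.5; I=1.5, D=e−e_prev=-2.5; u=0·(-0.5)+2·1.5+1/2·(-2.5)=1.75; next y=2/5·2.5+1/2·1.75=1.875
n=2: y=1.875, sp=2, e=sp−y=0.125; I=1.625, D=e−e_prev=0.625; u=0·0.125+2·1.625+1/2·0.625=3.5625; next y=2/5·1.875+1/2·3.5625=2.53125
n=3: y=2.53125, sp=2, e=sp−y=-0.53125; I=1.09375, D=e−e_prev=-0.65625; u=0·(-0.53125)+2·1.09375+1/2·(-0.65625)=1.859375; next y=2/5·2.53125+1/2·1.859375≈1.942188
n=4: y≈1.942188, sp=2, e=sp−y≈0.057813; I≈1.151563, D=e−e_prev≈0.589063; u=0·0.057813+2·1.151563+1/2·0.589063≈2.597656; next y=2/5·1.942188+1/2·2.597656≈2.075703
n=5: y≈2.075703, sp=2, e=sp−y≈-0.075703; I≈1.075859, D=e−e_prev≈-0.133516; u=0·(-0.075703)+2·1.075859+1/2·(-0.133516)≈2.084961; next y=2/5·2.075703+1/2·2.084961≈1.872762
n=6: y≈1.872762, sp=2, e=sp−y≈0.127238; I≈1.203098, D=e−e_prev≈0.202941; u=0·0.127238+2·1.203098+1/2·0.202941≈2.507666; next y=2/5·1.872762+1/2·2.507666≈2.002938
n=7: y≈2.002938, sp=2, e=sp−y≈-0.002938; I≈1.200160, D=e−e_prev≈-0.130176; u=0·(-0.002938)+2·1.200160+1/2·(-0.130176)≈2.335232; next y=2/5·2.002938+1/2·2.335232≈1.968791
n=8: y≈1.968791, sp=2, e=sp−y≈0.031209; I≈1.231369, D=e−e_prev≈0.034147; u=0·0.031209+2·1.231369+1/2·0.034147≈2.479811; next y=2/5·1.968791+1/2·2.479811≈2.027422
n=9: y≈2.027422, sp=2, e=sp−y≈-0.027422; I≈1.203947, D=e−e_prev≈-0.058631; u=0·(-0.027422)+2·1.203947+1/2·(-0.058631)≈2.378578; next y=2/5·2.027422+1/2·2.378578≈2.000258
n=10: y≈2.000258, sp=2, e=sp−y≈-0.000258; I≈1.203689, D=e−e_prev≈0.027164; u=0·(-0.000258)+2·1.203689+1/2·0.027164≈2.420960; next y=2/5·2.000258+1/2·2.420960≈2.010583
n=11: y≈2.010583, sp=2, e=sp−y≈-0.010583; I≈1.193106, D=e−e_prev≈-0.010325; u=0·(-0.010583)+2·1.193106+1/2·(-0.010325)≈2.381049; next y=2/5·2.010583+1/2·2.381049≈1.994758
n=12: y≈1.994758, sp=2, e=sp−y≈0.005242; I≈1.198348, D=e−e_prev≈0.015825; u=0·0.005242+2·1.198348+1/2·0.015825≈2.404609; next y=2/5·1.994758+1/2·2.404609≈2.000207
n=13: y≈2.000207, sp=2, e=sp−y≈-0.000207; I≈1.198141, D=e−e_prev≈-0.005450; u=0·(-0.000207)+2·1.198141+1/2·(-0.005450)≈2.393556; next y=2/5·2.000207+1/2·2.393556≈1.996861

0 2 5.000 0.000
1 2 1.750 2.500
2 2 3.563 1.875
3 2 1.859 2.531
4 2 2.598 1.942
5 2 2.085 2.076
6 2 2.508 1.873
7 2 2.335 2.003
8 2 2.480 1.969
9 2 2.379 2.027
10 2 2.421 2.000
11 2 2.381 2.011
12 2 2.405 1.995
13 2 2.394 2.000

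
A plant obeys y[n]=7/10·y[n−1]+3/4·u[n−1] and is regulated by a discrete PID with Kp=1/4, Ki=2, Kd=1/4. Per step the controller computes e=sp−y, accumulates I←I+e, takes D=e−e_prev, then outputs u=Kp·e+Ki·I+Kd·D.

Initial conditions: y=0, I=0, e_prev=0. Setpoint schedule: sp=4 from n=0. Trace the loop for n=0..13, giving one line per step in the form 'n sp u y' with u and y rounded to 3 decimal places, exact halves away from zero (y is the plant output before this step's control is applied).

0 4 10.000 0.000
1 4 -1.750 7.500
2 4 2.031 3.938
3 4 0.410 4.280
4 4 2.377 3.303
5 4 1.547 4.095
6 4 1.726 4.027
7 4 1.440 4.113
8 4 1.621 3.959
9 4 1.595 3.987
10 4 1.628 3.987
11 4 1.592 4.012
12 4 1.599 4.002
13 4 1.596 4.000

(exact arithmetic carried between steps; '≈' marks a value shown rounded to 6 d.p. or computed from one; I and e_prev carry over from the previous line; the table rounds u and y to 3 d.p., halves away from zero)
n=0: y=0, sp=4, e=sp−y=4; I=4, D=e−e_prev=4; u=1/4·4+2·4+1/4·4=10; next y=7/10·0+3/4·10=7.5
n=1: y=7.5, sp=4, e=sp−y=-3.5; I=0.5, D=e−e_prev=-7.5; u=1/4·(-3.5)+2·0.5+1/4·(-7.5)=-1.75; next y=7/10·7.5+3/4·(-1.75)=3.9375
n=2: y=3.9375, sp=4, e=sp−y=0.0625; I=0.5625, D=e−e_prev=3.5625; u=1/4·0.0625+2·0.5625+1/4·3.5625=2.03125; next y=7/10·3.9375+3/4·2.03125≈4.279688
n=3: y≈4.279688, sp=4, e=sp−y≈-0.279688; I≈0.282813, D=e−e_prev≈-0.342188; u=1/4·(-0.279688)+2·0.282813+1/4·(-0.342188)≈0.410156; next y=7/10·4.279688+3/4·0.410156≈3.303398
n=4: y≈3.303398, sp=4, e=sp−y≈0.696602; I≈0.979414, D=e−e_prev≈0.976289; u=1/4·0.696602+2·0.979414+1/4·0.976289≈2.377051; next y=7/10·3.303398+3/4·2.377051≈4.095167
n=5: y≈4.095167, sp=4, e=sp−y≈-0.095167; I≈0.884247, D=e−e_prev≈-0.791769; u=1/4·(-0.095167)+2·0.884247+1/4·(-0.791769)≈1.546760; next y=7/10·4.095167+3/4·1.546760≈4.026687
n=6: y≈4.026687, sp=4, e=sp−y≈-0.026687; I≈0.857560, D=e−e_prev≈0.068480; u=1/4·(-0.026687)+2·0.857560+1/4·0.068480≈1.725568; next y=7/10·4.026687+3/4·1.725568≈4.112857
n=7: y≈4.112857, sp=4, e=sp−y≈-0.112857; I≈0.744703, D=e−e_prev≈-0.086170; u=1/4·(-0.112857)+2·0.744703+1/4·(-0.086170)≈1.439649; next y=7/10·4.112857+3/4·1.439649≈3.958737
n=8: y≈3.958737, sp=4, e=sp−y≈0.041263; I≈0.785966, D=e−e_prev≈0.154120; u=1/4·0.041263+2·0.785966+1/4·0.154120≈1.620778; next y=7/10·3.958737+3/4·1.620778≈3.986699
n=9: y≈3.986699, sp=4, e=sp−y≈0.013301; I≈0.799267, D=e−e_prev≈-0.027963; u=1/4·0.013301+2·0.799267+1/4·(-0.027963)≈1.594868; next y=7/10·3.986699+3/4·1.594868≈3.986841
n=10: y≈3.986841, sp=4, e=sp−y≈0.013159; I≈0.812426, D=e−e_prev≈-0.000141; u=1/4·0.013159+2·0.812426+1/4·(-0.000141)≈1.628107; next y=7/10·3.986841+3/4·1.628107≈4.011869
n=11: y≈4.011869, sp=4, e=sp−y≈-0.011869; I≈0.800558, D=e−e_prev≈-0.025028; u=1/4·(-0.011869)+2·0.800558+1/4·(-0.025028)≈1.591891; next y=7/10·4.011869+3/4·1.591891≈4.002226
n=12: y≈4.002226, sp=4, e=sp−y≈-0.002226; I≈0.798331, D=e−e_prev≈0.009642; u=1/4·(-0.002226)+2·0.798331+1/4·0.009642≈1.598517; next y=7/10·4.002226+3/4·1.598517≈4.000446
n=13: y≈4.000446, sp=4, e=sp−y≈-0.000446; I≈0.797885, D=e−e_prev≈0.001780; u=1/4·(-0.000446)+2·0.797885+1/4·0.001780≈1.596105; next y=7/10·4.000446+3/4·1.596105≈3.997391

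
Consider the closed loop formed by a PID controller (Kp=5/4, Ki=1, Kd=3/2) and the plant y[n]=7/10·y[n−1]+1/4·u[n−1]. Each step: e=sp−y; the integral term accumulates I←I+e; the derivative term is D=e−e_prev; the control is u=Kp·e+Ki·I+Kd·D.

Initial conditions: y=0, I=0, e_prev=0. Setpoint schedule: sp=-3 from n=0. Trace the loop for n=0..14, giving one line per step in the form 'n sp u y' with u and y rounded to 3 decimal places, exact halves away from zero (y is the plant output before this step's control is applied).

(exact arithmetic carried between steps; '≈' marks a value shown rounded to 6 d.p. or computed from one; I and e_prev carry over from the previous line; the table rounds u and y to 3 d.p., halves away from zero)
n=0: y=0, sp=-3, e=sp−y=-3; I=-3, D=e−e_prev=-3; u=5/4·(-3)+1·(-3)+3/2·(-3)=-11.25; next y=7/10·0+1/4·(-11.25)=-2.8125
n=1: y=-2.8125, sp=-3, e=sp−y=-0.1875; I=-3.1875, D=e−e_prev=2.8125; u=5/4·(-0.1875)+1·(-3.1875)+3/2·2.8125=0.796875; next y=7/10·(-2.8125)+1/4·0.796875≈-1.769531
n=2: y≈-1.769531, sp=-3, e=sp−y≈-1.230469; I≈-4.417969, D=e−e_prev≈-1.042969; u=5/4·(-1.230469)+1·(-4.417969)+3/2·(-1.042969)≈-7.520508; next y=7/10·(-1.769531)+1/4·(-7.520508)≈-3.118799
n=3: y≈-3.118799, sp=-3, e=sp−y≈0.118799; I≈-4.299170, D=e−e_prev≈1.349268; u=5/4·0.118799+1·(-4.299170)+3/2·1.349268≈-2.126770; next y=7/10·(-3.118799)+1/4·(-2.126770)≈-2.714852
n=4: y≈-2.714852, sp=-3, e=sp−y≈-0.285148; I≈-4.584318, D=e−e_prev≈-0.403947; u=5/4·(-0.285148)+1·(-4.584318)+3/2·(-0.403947)≈-5.546674; next y=7/10·(-2.714852)+1/4·(-5.546674)≈-3.287065
n=5: y≈-3.287065, sp=-3, e=sp−y≈0.287065; I≈-4.297253, D=e−e_prev≈0.572213; u=5/4·0.287065+1·(-4.297253)+3/2·0.572213≈-3.080103; next y=7/10·(-3.287065)+1/4·(-3.080103)≈-3.070971
n=6: y≈-3.070971, sp=-3, e=sp−y≈0.070971; I≈-4.226282, D=e−e_prev≈-0.216094; u=5/4·0.070971+1·(-4.226282)+3/2·(-0.216094)≈-4.461709; next y=7/10·(-3.070971)+1/4·(-4.461709)≈-3.265107
n=7: y≈-3.265107, sp=-3, e=sp−y≈0.265107; I≈-3.961175, D=e−e_prev≈0.194136; u=5/4·0.265107+1·(-3.961175)+3/2·0.194136≈-3.338588; next y=7/10·(-3.265107)+1/4·(-3.338588)≈-3.120222
n=8: y≈-3.120222, sp=-3, e=sp−y≈0.120222; I≈-3.840954, D=e−e_prev≈-0.144885; u=5/4·0.120222+1·(-3.840954)+3/2·(-0.144885)≈-3.908004; next y=7/10·(-3.120222)+1/4·(-3.908004)≈-3.161156
n=9: y≈-3.161156, sp=-3, e=sp−y≈0.161156; I≈-3.679797, D=e−e_prev≈0.040934; u=5/4·0.161156+1·(-3.679797)+3/2·0.040934≈-3.416950; next y=7/10·(-3.161156)+1/4·(-3.416950)≈-3.067047
n=10: y≈-3.067047, sp=-3, e=sp−y≈0.067047; I≈-3.612750, D=e−e_prev≈-0.094109; u=5/4·0.067047+1·(-3.612750)+3/2·(-0.094109)≈-3.670106; next y=7/10·(-3.067047)+1/4·(-3.670106)≈-3.064459
n=11: y≈-3.064459, sp=-3, e=sp−y≈0.064459; I≈-3.548291, D=e−e_prev≈-0.002588; u=5/4·0.064459+1·(-3.548291)+3/2·(-0.002588)≈-3.471598; next y=7/10·(-3.064459)+1/4·(-3.471598)≈-3.013021
n=12: y≈-3.013021, sp=-3, e=sp−y≈0.013021; I≈-3.535270, D=e−e_prev≈-0.051438; u=5/4·0.013021+1·(-3.535270)+3/2·(-0.051438)≈-3.596151; next y=7/10·(-3.013021)+1/4·(-3.596151)≈-3.008152
n=13: y≈-3.008152, sp=-3, e=sp−y≈0.008152; I≈-3.527117, D=e−e_prev≈-0.004869; u=5/4·0.008152+1·(-3.527117)+3/2·(-0.004869)≈-3.524230; next y=7/10·(-3.008152)+1/4·(-3.524230)≈-2.986764
n=14: y≈-2.986764, sp=-3, e=sp−y≈-0.013236; I≈-3.540353, D=e−e_prev≈-0.021388; u=5/4·(-0.013236)+1·(-3.540353)+3/2·(-0.021388)≈-3.588980; next y=7/10·(-2.986764)+1/4·(-3.588980)≈-2.987980

0 -3 -11.250 0.000
1 -3 0.797 -2.813
2 -3 -7.521 -1.770
3 -3 -2.127 -3.119
4 -3 -5.547 -2.715
5 -3 -3.080 -3.287
6 -3 -4.462 -3.071
7 -3 -3.339 -3.265
8 -3 -3.908 -3.120
9 -3 -3.417 -3.161
10 -3 -3.670 -3.067
11 -3 -3.472 -3.064
12 -3 -3.596 -3.013
13 -3 -3.524 -3.008
14 -3 -3.589 -2.987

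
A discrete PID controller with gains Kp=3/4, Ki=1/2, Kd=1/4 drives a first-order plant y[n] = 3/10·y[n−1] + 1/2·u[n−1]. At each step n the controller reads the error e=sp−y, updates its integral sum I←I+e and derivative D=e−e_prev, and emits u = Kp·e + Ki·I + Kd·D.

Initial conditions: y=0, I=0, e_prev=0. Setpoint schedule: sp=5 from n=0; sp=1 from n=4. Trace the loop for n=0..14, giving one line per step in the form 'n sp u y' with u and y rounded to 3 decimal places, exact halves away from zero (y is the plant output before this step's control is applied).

(exact arithmetic carried between steps; '≈' marks a value shown rounded to 6 d.p. or computed from one; I and e_prev carry over from the previous line; the table rounds u and y to 3 d.p., halves away from zero)
n=0: y=0, sp=5, e=sp−y=5; I=5, D=e−e_prev=5; u=3/4·5+1/2·5+1/4·5=7.5; next y=3/10·0+1/2·7.5=3.75
n=1: y=3.75, sp=5, e=sp−y=1.25; I=6.25, D=e−e_prev=-3.75; u=3/4·1.25+1/2·6.25+1/4·(-3.75)=3.125; next y=3/10·3.75+1/2·3.125=2.6875
n=2: y=2.6875, sp=5, e=sp−y=2.3125; I=8.5625, D=e−e_prev=1.0625; u=3/4·2.3125+1/2·8.5625+1/4·1.0625=6.28125; next y=3/10·2.6875+1/2·6.28125=3.946875
n=3: y=3.946875, sp=5, e=sp−y=1.053125; I=9.615625, D=e−e_prev=-1.259375; u=3/4·1.053125+1/2·9.615625+1/4·(-1.259375)≈5.282813; next y=3/10·3.946875+1/2·5.282813≈3.825469
n=4: y≈3.825469, sp=1, e=sp−y≈-2.825469; I≈6.790156, D=e−e_prev≈-3.878594; u=3/4·(-2.825469)+1/2·6.790156+1/4·(-3.878594)≈0.306328; next y=3/10·3.825469+1/2·0.306328≈1.300805
n=5: y≈1.300805, sp=1, e=sp−y≈-0.300805; I≈6.489352, D=e−e_prev≈2.524664; u=3/4·(-0.300805)+1/2·6.489352+1/4·2.524664≈3.650238; next y=3/10·1.300805+1/2·3.650238≈2.215361
n=6: y≈2.215361, sp=1, e=sp−y≈-1.215361; I≈5.273991, D=e−e_prev≈-0.914556; u=3/4·(-1.215361)+1/2·5.273991+1/4·(-0.914556)≈1.496836; next y=3/10·2.215361+1/2·1.496836≈1.413026
n=7: y≈1.413026, sp=1, e=sp−y≈-0.413026; I≈4.860965, D=e−e_prev≈0.802334; u=3/4·(-0.413026)+1/2·4.860965+1/4·0.802334≈2.321296; next y=3/10·1.413026+1/2·2.321296≈1.584556
n=8: y≈1.584556, sp=1, e=sp−y≈-0.584556; I≈4.276409, D=e−e_prev≈-0.171530; u=3/4·(-0.584556)+1/2·4.276409+1/4·(-0.171530)≈1.656905; next y=3/10·1.584556+1/2·1.656905≈1.303819
n=9: y≈1.303819, sp=1, e=sp−y≈-0.303819; I≈3.972589, D=e−e_prev≈0.280737; u=3/4·(-0.303819)+1/2·3.972589+1/4·0.280737≈1.828614; next y=3/10·1.303819+1/2·1.828614≈1.305453
n=10: y≈1.305453, sp=1, e=sp−y≈-0.305453; I≈3.667136, D=e−e_prev≈-0.001634; u=3/4·(-0.305453)+1/2·3.667136+1/4·(-0.001634)≈1.604070; next y=3/10·1.305453+1/2·1.604070≈1.193671
n=11: y≈1.193671, sp=1, e=sp−y≈-0.193671; I≈3.473466, D=e−e_prev≈0.111782; u=3/4·(-0.193671)+1/2·3.473466+1/4·0.111782≈1.619425; next y=3/10·1.193671+1/2·1.619425≈1.167814
n=12: y≈1.167814, sp=1, e=sp−y≈-0.167814; I≈3.305652, D=e−e_prev≈0.025857; u=3/4·(-0.167814)+1/2·3.305652+1/4·0.025857≈1.533430; next y=3/10·1.167814+1/2·1.533430≈1.117059
n=13: y≈1.117059, sp=1, e=sp−y≈-0.117059; I≈3.188593, D=e−e_prev≈0.050755; u=3/4·(-0.117059)+1/2·3.188593+1/4·0.050755≈1.519191; next y=3/10·1.117059+1/2·1.519191≈1.094713
n=14: y≈1.094713, sp=1, e=sp−y≈-0.094713; I≈3.093880, D=e−e_prev≈0.022346; u=3/4·(-0.094713)+1/2·3.093880+1/4·0.022346≈1.481491; next y=3/10·1.094713+1/2·1.481491≈1.069160

0 5 7.500 0.000
1 5 3.125 3.750
2 5 6.281 2.688
3 5 5.283 3.947
4 1 0.306 3.825
5 1 3.650 1.301
6 1 1.497 2.215
7 1 2.321 1.413
8 1 1.657 1.585
9 1 1.829 1.304
10 1 1.604 1.305
11 1 1.619 1.194
12 1 1.533 1.168
13 1 1.519 1.117
14 1 1.481 1.095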